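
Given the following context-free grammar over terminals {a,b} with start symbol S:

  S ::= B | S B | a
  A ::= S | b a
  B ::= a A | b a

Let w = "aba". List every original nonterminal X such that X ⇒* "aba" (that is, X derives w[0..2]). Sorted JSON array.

CNF form of G:
  S -> S B | T0 A | T1 T0 | a
  A -> S B | T0 A | T1 T0 | a
  B -> T0 A | T1 T0
  T0 -> a
  T1 -> b

CYK fill — only the sub-triangle for w[0..2]:
  [0..0]={A,S,T0}  "a"  orig:{A,S}
  [1..1]={T1}  "b"  orig:{}
  [2..2]={A,S,T0}  "a"  orig:{A,S}
  [0..1]=∅  "ab"
  [1..2]={A,B,S}  "ba"
  [0..2]={A,B,S}  "aba"

Original NTs in T[0,2] deriving "aba": ["A", "B", "S"]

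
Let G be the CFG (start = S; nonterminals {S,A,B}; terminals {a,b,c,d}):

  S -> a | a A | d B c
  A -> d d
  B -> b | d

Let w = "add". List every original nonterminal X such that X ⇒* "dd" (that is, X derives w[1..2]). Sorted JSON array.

Convert to CNF:
  S -> T0 X3 | T1 A | a
  A -> T0 T0
  B -> b | d
  T0 -> d
  T1 -> a
  T2 -> c
  X3 -> B T2

CYK fill, restricted to cells inside w[1..2]:
  [1..1]={B,T0}  "d"  orig:{B}
  [2..2]={B,T0}  "d"  orig:{B}
  [1..2]={A}  "dd"

Original NTs in T[1,2] deriving "dd": ["A"]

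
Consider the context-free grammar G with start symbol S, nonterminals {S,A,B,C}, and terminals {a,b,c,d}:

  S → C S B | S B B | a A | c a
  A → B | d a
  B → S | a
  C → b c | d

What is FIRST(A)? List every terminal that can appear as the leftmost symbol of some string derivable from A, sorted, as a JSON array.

FIRST sets, iterate to fixpoint:
[1]
  A via A→d a: +{d}
  B via B→a: +{a}
  C via C→b c: +{b}
  C via C→d: +{d}
  S via S→C S B: +{b,d}
  S via S→a A: +{a}
  S via S→c a: +{c}
  S: {a,b,c,d}  A: {d}  B: {a}  C: {b,d}
[2]
  A via A→B: +{a}
  B via B→S: +{b,c,d}
  S: {a,b,c,d}  A: {a,d}  B: {a,b,c,d}  C: {b,d}
[3]
  A via A→B: +{b,c}
  S: {a,b,c,d}  A: {a,b,c,d}  B: {a,b,c,d}  C: {b,d}
[4] done
  S: {a,b,c,d}  A: {a,b,c,d}  B: {a,b,c,d}  C: {b,d}

FIRST(A) = ["a", "b", "c", "d"]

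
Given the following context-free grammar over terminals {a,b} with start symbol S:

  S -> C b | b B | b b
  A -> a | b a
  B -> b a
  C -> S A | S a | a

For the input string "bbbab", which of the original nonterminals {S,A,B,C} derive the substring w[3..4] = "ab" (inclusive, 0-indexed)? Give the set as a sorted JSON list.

CNF form of G:
  S -> C T0 | T0 B | T0 T0
  A -> T0 T1 | a
  B -> T0 T1
  C -> S A | S T1 | a
  T0 -> b
  T1 -> a

Fill CYK table bottom-up — only the sub-triangle for w[3..4]:
  cell(3,3) a: {A,C,T1}  orig:{A,C}
  cell(4,4) b: {T0}  orig:{}
  cell(3,4) ab: {S}

Original NTs in T[3,4] deriving "ab": ["S"]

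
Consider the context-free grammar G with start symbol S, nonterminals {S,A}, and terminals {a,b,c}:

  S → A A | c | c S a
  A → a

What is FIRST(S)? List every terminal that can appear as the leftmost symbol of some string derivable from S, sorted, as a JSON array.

Compute FIRST by fixpoint:
[1]
  A via A→a: +{a}
  S via S→A A: +{a}
  S via S→c: +{c}
  S: {a,c}  A: {a}
[2] — fixpoint
  S: {a,c}  A: {a}

FIRST(S) = ["a", "c"]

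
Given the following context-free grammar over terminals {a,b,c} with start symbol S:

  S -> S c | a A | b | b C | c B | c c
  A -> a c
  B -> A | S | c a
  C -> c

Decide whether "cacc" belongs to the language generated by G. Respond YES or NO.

Convert to CNF:
  S -> S T1 | T0 A | T1 B | T1 T1 | T2 C | b
  A -> T0 T1
  B -> S T1 | T0 A | T0 T1 | T1 B | T1 T0 | T1 T1 | T2 C | b
  C -> c
  T0 -> a
  T1 -> c
  T2 -> b

CYK table (by increasing span):
  [0..0]={C,T1}  "c"  orig:{C}
  [1..1]={T0}  "a"  orig:{}
  [2..2]={C,T1}  "c"  orig:{C}
  [3..3]={C,T1}  "c"  orig:{C}
  [0..1]={B}  "ca"
  [1..2]={A,B}  "ac"
  [2..3]={B,S}  "cc"
  [0..2]={B,S}  "cac"
  [1..3]=∅  "acc"
  [0..3]={B,S}  "cacc"

S ∈ T[0,3] ⇒ YES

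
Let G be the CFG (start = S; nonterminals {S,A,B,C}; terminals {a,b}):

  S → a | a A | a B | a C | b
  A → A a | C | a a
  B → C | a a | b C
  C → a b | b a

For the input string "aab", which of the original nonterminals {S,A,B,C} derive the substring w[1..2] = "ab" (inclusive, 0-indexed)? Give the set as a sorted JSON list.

CNF form of G:
  S -> T0 A | T0 B | T0 C | a | b
  A -> A T0 | T0 T0 | T0 T1 | T1 T0
  B -> T0 T0 | T0 T1 | T1 C | T1 T0
  C -> T0 T1 | T1 T0
  T0 -> a
  T1 -> b

CYK fill, restricted to cells inside w[1..2]:
  [1..1]={S,T0}  "a"  orig:{S}
  [2..2]={S,T1}  "b"  orig:{S}
  [1..2]={A,B,C}  "ab"

Original NTs in T[1,2] deriving "ab": ["A", "B", "C"]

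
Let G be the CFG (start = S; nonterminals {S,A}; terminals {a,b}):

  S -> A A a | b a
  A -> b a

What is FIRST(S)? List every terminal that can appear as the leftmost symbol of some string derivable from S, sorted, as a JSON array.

FIRST sets, iterate to fixpoint:
iter 1:
  A via A→b a: +{b}
  S via S→A A a: +{b}
  S: {b}  A: {b}
iter 2: (no change)
  S: {b}  A: {b}

FIRST(S) = ["b"]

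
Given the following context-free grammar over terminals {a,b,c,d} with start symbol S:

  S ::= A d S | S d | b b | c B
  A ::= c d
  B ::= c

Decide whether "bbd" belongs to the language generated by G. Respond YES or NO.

CNF form of G:
  S -> A X3 | S T1 | T0 B | T2 T2
  A -> T0 T1
  B -> c
  T0 -> c
  T1 -> d
  T2 -> b
  X3 -> T1 S

CYK table (by increasing span):
  T[0,0] 'b' = {T2}  orig:{}
  T[1,1] 'b' = {T2}  orig:{}
  T[2,2] 'd' = {T1}  orig:{}
  T[0,1] 'bb' = {S}
  T[1,2] 'bd' = ∅
  T[0,2] 'bbd' = {S}

S ∈ T[0,2] ⇒ YES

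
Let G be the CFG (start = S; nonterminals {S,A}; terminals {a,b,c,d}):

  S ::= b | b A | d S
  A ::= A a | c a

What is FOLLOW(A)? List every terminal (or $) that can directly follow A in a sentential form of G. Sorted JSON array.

FIRST sets, iterate to fixpoint:
[1]
  A via A→c a: +{c}
  S via S→b: +{b}
  S via S→d S: +{d}
  FIRST[S]={b,d}  FIRST[A]={c}
[2] done
  FIRST[S]={b,d}  FIRST[A]={c}

Compute FOLLOW by fixpoint:
FOLLOW(S) := {$}
round 1:
  A→A a: FOLLOW(A) ⊇ FIRST(a) = {a}; new: +{a}
  S→b A: FOLLOW(A) ⊇ FOLLOW(S) ⊇ {$}; new: +{$}
  FOLLOW[S]={$}  FOLLOW[A]={$,a}
round 2: — fixpoint
  FOLLOW[S]={$}  FOLLOW[A]={$,a}

FOLLOW(A) = ["$", "a"]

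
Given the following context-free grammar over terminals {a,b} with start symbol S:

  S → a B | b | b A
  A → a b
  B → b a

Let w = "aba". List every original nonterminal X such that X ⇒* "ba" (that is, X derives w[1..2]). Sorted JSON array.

Convert to CNF:
  S -> T0 B | T1 A | b
  A -> T0 T1
  B -> T1 T0
  T0 -> a
  T1 -> b

CYK table (by increasing span), restricted to cells inside w[1..2]:
  T[1,1] 'b' = {S,T1}  orig:{S}
  T[2,2] 'a' = {T0}  orig:{}
  T[1,2] 'ba' = {B}

Original NTs in T[1,2] deriving "ba": ["B"]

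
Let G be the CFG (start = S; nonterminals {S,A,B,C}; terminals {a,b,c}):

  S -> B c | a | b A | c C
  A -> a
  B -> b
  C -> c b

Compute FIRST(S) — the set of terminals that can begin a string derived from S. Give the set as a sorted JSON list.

FIRST sets, iterate to fixpoint:
pass 1:
  A via A→a: +{a}
  B via B→b: +{b}
  C via C→c b: +{c}
  S via S→B c: +{b}
  S via S→a: +{a}
  S via S→c C: +{c}
  S: {a,b,c}  A: {a}  B: {b}  C: {c}
pass 2: (stable)
  S: {a,b,c}  A: {a}  B: {b}  C: {c}

FIRST(S) = ["a", "b", "c"]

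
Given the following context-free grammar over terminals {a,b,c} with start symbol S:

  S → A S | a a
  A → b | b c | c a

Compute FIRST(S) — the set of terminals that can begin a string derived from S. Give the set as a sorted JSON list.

Compute FIRST by fixpoint:
[1]
  A via A→b: +{b}
  A via A→c a: +{c}
  S via S→A S: +{b,c}
  S via S→a a: +{a}
  FIRST(S)={a,b,c}  FIRST(A)={b,c}
[2] — fixpoint
  FIRST(S)={a,b,c}  FIRST(A)={b,c}

FIRST(S) = ["a", "b", "c"]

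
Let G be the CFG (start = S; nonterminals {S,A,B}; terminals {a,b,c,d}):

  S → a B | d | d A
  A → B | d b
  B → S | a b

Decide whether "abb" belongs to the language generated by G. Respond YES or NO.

Convert to CNF:
  S -> T0 B | T2 A | d
  A -> T0 B | T0 T1 | T2 A | T2 T1 | d
  B -> T0 B | T0 T1 | T2 A | d
  T0 -> a
  T1 -> b
  T2 -> d

Fill CYK table bottom-up:
  [0..0]={T0}  "a"  orig:{}
  [1..1]={T1}  "b"  orig:{}
  [2..2]={T1}  "b"  orig:{}
  [0..1]={A,B}  "ab"
  [1..2]=∅  "bb"
  [0..2]=∅  "abb"

S ∉ T[0,2] ⇒ NO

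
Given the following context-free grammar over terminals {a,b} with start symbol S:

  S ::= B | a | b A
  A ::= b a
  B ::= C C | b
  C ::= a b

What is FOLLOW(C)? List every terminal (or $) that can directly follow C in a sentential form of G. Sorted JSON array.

FIRST sets, iterate to fixpoint:
[1]
  A via A→b a: +{b}
  B via B→b: +{b}
  C via C→a b: +{a}
  S via S→B: +{b}
  S via S→a: +{a}
  FIRST[S]={a,b}  FIRST[A]={b}  FIRST[B]={b}  FIRST[C]={a}
[2]
  B via B→C C: +{a}
  FIRST[S]={a,b}  FIRST[A]={b}  FIRST[B]={a,b}  FIRST[C]={a}
[3] done
  FIRST[S]={a,b}  FIRST[A]={b}  FIRST[B]={a,b}  FIRST[C]={a}

FOLLOW iteration:
initialize: $ ∈ FOLLOW(S)
pass 1:
  B→C C: FOLLOW(C) ⊇ FIRST(C) = {a}; new: +{a}
  S→B: FOLLOW(B) ⊇ FOLLOW(S) ⊇ {$}; new: +{$}
  S→b A: FOLLOW(A) ⊇ FOLLOW(S) ⊇ {$}; new: +{$}
  FOLLOW[S]={$}  FOLLOW[A]={$}  FOLLOW[B]={$}  FOLLOW[C]={a}
pass 2:
  B→C C: FOLLOW(C) ⊇ FOLLOW(B) ⊇ {$}; new: +{$}
  FOLLOW[S]={$}  FOLLOW[A]={$}  FOLLOW[B]={$}  FOLLOW[C]={$,a}
pass 3: (no change)
  FOLLOW[S]={$}  FOLLOW[A]={$}  FOLLOW[B]={$}  FOLLOW[C]={$,a}

FOLLOW(C) = ["$", "a"]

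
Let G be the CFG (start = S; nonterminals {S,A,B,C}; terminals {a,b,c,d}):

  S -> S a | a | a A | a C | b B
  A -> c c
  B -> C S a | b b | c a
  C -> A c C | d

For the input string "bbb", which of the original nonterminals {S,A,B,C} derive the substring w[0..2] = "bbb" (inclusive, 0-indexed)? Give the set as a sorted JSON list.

CNF form of G:
  S -> S T1 | T1 A | T1 C | T2 B | a
  A -> T0 T0
  B -> C X3 | T0 T1 | T2 T2
  C -> A X4 | d
  T0 -> c
  T1 -> a
  T2 -> b
  X3 -> S T1
  X4 -> T0 C

CYK fill, restricted to cells inside w[0..2]:
  cell(0,0) b: {T2}  orig:{}
  cell(1,1) b: {T2}  orig:{}
  cell(2,2) b: {T2}  orig:{}
  cell(0,1) bb: {B}
  cell(1,2) bb: {B}
  cell(0,2) bbb: {S}

Original NTs in T[0,2] deriving "bbb": ["S"]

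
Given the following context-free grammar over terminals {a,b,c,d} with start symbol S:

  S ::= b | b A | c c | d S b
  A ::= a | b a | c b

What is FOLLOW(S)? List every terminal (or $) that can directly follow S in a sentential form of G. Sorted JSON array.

FIRST sets, iterate to fixpoint:
iter 1:
  A via A→a: +{a}
  A via A→b a: +{b}
  A via A→c b: +{c}
  S via S→b: +{b}
  S via S→c c: +{c}
  S via S→d S b: +{d}
  S: {b,c,d}  A: {a,b,c}
iter 2: (no change)
  S: {b,c,d}  A: {a,b,c}

FOLLOW sets:
seed FOLLOW(S) with $
pass 1:
  S→b A: FOLLOW(A) ⊇ FOLLOW(S) ⊇ {$}; new: +{$}
  S→d S b: FOLLOW(S) ⊇ FIRST(b) = {b}; new: +{b}
  S: {$,b}  A: {$}
pass 2:
  S→b A: FOLLOW(A) ⊇ FOLLOW(S) ⊇ {$,b}; new: +{b}
  S: {$,b}  A: {$,b}
pass 3: — fixpoint
  S: {$,b}  A: {$,b}

FOLLOW(S) = ["$", "b"]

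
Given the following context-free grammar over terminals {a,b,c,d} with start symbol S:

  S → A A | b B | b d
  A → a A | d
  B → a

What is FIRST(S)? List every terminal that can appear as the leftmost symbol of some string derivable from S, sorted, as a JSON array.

Compute FIRST by fixpoint:
pass 1:
  A via A→a A: +{a}
  A via A→d: +{d}
  B via B→a: +{a}
  S via S→A A: +{a,d}
  S via S→b B: +{b}
  S: {a,b,d}  A: {a,d}  B: {a}
pass 2: (no change)
  S: {a,b,d}  A: {a,d}  B: {a}

FIRST(S) = ["a", "b", "d"]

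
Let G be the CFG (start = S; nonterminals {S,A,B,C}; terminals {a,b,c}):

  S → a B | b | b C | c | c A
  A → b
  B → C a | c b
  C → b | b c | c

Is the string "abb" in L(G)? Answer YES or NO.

CNF form of G:
  S -> T0 B | T1 A | T2 C | b | c
  A -> b
  B -> C T0 | T1 T2
  C -> T2 T1 | b | c
  T0 -> a
  T1 -> c
  T2 -> b

Fill CYK table bottom-up:
  T[0,0] 'a' = {T0}  orig:{}
  T[1,1] 'b' = {A,C,S,T2}  orig:{A,C,S}
  T[2,2] 'b' = {A,C,S,T2}  orig:{A,C,S}
  T[0,1] 'ab' = ∅
  T[1,2] 'bb' = {S}
  T[0,2] 'abb' = ∅

S ∉ T[0,2] ⇒ NO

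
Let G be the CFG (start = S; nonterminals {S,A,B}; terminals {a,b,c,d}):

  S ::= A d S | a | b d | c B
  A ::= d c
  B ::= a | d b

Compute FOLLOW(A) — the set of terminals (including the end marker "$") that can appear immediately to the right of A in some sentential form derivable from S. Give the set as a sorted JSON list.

FIRST sets, iterate to fixpoint:
round 1:
  A via A→d c: +{d}
  B via B→a: +{a}
  B via B→d b: +{d}
  S via S→A d S: +{d}
  S via S→a: +{a}
  S via S→b d: +{b}
  S via S→c B: +{c}
  S: {a,b,c,d}  A: {d}  B: {a,d}
round 2: done
  S: {a,b,c,d}  A: {d}  B: {a,d}

FOLLOW sets:
initialize: $ ∈ FOLLOW(S)
iter 1:
  S→A d S: FOLLOW(A) ⊇ FIRST(d) = {d}; new: +{d}
  S→c B: FOLLOW(B) ⊇ FOLLOW(S) ⊇ {$}; new: +{$}
  FOLLOW[S]={$}  FOLLOW[A]={d}  FOLLOW[B]={$}
iter 2: (no change)
  FOLLOW[S]={$}  FOLLOW[A]={d}  FOLLOW[B]={$}

FOLLOW(A) = ["d"]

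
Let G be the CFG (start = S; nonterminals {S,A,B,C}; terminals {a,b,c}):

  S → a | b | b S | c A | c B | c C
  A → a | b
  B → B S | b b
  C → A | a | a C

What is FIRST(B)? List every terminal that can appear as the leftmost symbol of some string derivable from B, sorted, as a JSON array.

Compute FIRST by fixpoint:
iter 1:
  A via A→a: +{a}
  A via A→b: +{b}
  B via B→b b: +{b}
  C via C→A: +{a,b}
  S via S→a: +{a}
  S via S→b: +{b}
  S via S→c A: +{c}
  S: {a,b,c}  A: {a,b}  B: {b}  C: {a,b}
iter 2: (stable)
  S: {a,b,c}  A: {a,b}  B: {b}  C: {a,b}

FIRST(B) = ["b"]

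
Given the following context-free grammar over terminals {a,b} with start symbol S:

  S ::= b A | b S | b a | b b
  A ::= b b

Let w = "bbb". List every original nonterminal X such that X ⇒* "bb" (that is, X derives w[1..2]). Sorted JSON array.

Convert to CNF:
  S -> T0 A | T0 S | T0 T0 | T0 T1
  A -> T0 T0
  T0 -> b
  T1 -> a

Fill CYK table bottom-up — only the sub-triangle for w[1..2]:
  cell(1,1) b: {T0}  orig:{}
  cell(2,2) b: {T0}  orig:{}
  cell(1,2) bb: {A,S}

Original NTs in T[1,2] deriving "bb": ["A", "S"]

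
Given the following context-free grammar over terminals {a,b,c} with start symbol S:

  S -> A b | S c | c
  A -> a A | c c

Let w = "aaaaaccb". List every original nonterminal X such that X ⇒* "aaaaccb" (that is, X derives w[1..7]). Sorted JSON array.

CNF form of G:
  S -> A T2 | S T1 | c
  A -> T0 A | T1 T1
  T0 -> a
  T1 -> c
  T2 -> b

CYK table (by increasing span) — only the sub-triangle for w[1..7]:
  T[1,1] 'a' = {T0}  orig:{}
  T[2,2] 'a' = {T0}  orig:{}
  T[3,3] 'a' = {T0}  orig:{}
  T[4,4] 'a' = {T0}  orig:{}
  T[5,5] 'c' = {S,T1}  orig:{S}
  T[6,6] 'c' = {S,T1}  orig:{S}
  T[7,7] 'b' = {T2}  orig:{}
  T[1,2] 'aa' = ∅
  T[2,3] 'aa' = ∅
  T[3,4] 'aa' = ∅
  T[4,5] 'ac' = ∅
  T[5,6] 'cc' = {A,S}
  T[6,7] 'cb' = ∅
  T[1,3] 'aaa' = ∅
  T[2,4] 'aaa' = ∅
  T[3,5] 'aac' = ∅
  T[4,6] 'acc' = {A}
  T[5,7] 'ccb' = {S}
  T[1,4] 'aaaa' = ∅
  T[2,5] 'aaac' = ∅
  T[3,6] 'aacc' = {A}
  T[4,7] 'accb' = {S}
  T[1,5] 'aaaac' = ∅
  T[2,6] 'aaacc' = {A}
  T[3,7] 'aaccb' = {S}
  T[1,6] 'aaaacc' = {A}
  T[2,7] 'aaaccb' = {S}
  T[1,7] 'aaaaccb' = {S}

Original NTs in T[1,7] deriving "aaaaccb": ["S"]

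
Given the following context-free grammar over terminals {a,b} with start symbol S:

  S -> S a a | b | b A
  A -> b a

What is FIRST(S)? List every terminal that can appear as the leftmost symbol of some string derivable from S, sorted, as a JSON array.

FIRST iteration:
pass 1:
  A via A→b a: +{b}
  S via S→b: +{b}
  FIRST[S]={b}  FIRST[A]={b}
pass 2: (stable)
  FIRST[S]={b}  FIRST[A]={b}

FIRST(S) = ["b"]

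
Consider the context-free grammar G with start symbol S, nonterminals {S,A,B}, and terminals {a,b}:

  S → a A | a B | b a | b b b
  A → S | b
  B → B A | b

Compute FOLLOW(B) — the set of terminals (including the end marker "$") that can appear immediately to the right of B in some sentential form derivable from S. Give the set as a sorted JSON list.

Compute FIRST by fixpoint:
iter 1:
  A via A→b: +{b}
  B via B→b: +{b}
  S via S→a A: +{a}
  S via S→b a: +{b}
  FIRST[S]={a,b}  FIRST[A]={b}  FIRST[B]={b}
iter 2:
  A via A→S: +{a}
  FIRST[S]={a,b}  FIRST[A]={a,b}  FIRST[B]={b}
iter 3: done
  FIRST[S]={a,b}  FIRST[A]={a,b}  FIRST[B]={b}

FOLLOW sets:
seed FOLLOW(S) with $
round 1:
  B→B A: FOLLOW(B) ⊇ FIRST(A) = {a,b}; new: +{a,b}
  B→B A: FOLLOW(A) ⊇ FOLLOW(B) ⊇ {a,b}; new: +{a,b}
  S→a A: FOLLOW(A) ⊇ FOLLOW(S) ⊇ {$}; new: +{$}
  S→a B: FOLLOW(B) ⊇ FOLLOW(S) ⊇ {$}; new: +{$}
  FOLLOW[S]={$}  FOLLOW[A]={$,a,b}  FOLLOW[B]={$,a,b}
round 2:
  A→S: FOLLOW(S) ⊇ FOLLOW(A) ⊇ {$,a,b}; new: +{a,b}
  FOLLOW[S]={$,a,b}  FOLLOW[A]={$,a,b}  FOLLOW[B]={$,a,b}
round 3: done
  FOLLOW[S]={$,a,b}  FOLLOW[A]={$,a,b}  FOLLOW[B]={$,a,b}

FOLLOW(B) = ["$", "a", "b"]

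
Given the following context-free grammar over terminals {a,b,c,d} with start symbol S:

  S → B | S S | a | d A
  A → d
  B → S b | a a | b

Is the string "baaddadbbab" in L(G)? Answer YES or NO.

Convert to CNF:
  S -> S S | S T0 | T1 T1 | T2 A | a | b
  A -> d
  B -> S T0 | T1 T1 | b
  T0 -> b
  T1 -> a
  T2 -> d

Fill CYK table bottom-up:
  T[0,0] 'b' = {B,S,T0}  orig:{B,S}
  T[1,1] 'a' = {S,T1}  orig:{S}
  T[2,2] 'a' = {S,T1}  orig:{S}
  T[3,3] 'd' = {A,T2}  orig:{A}
  T[4,4] 'd' = {A,T2}  orig:{A}
  T[5,5] 'a' = {S,T1}  orig:{S}
  T[6,6] 'd' = {A,T2}  orig:{A}
  T[7,7] 'b' = {B,S,T0}  orig:{B,S}
  T[8,8] 'b' = {B,S,T0}  orig:{B,S}
  T[9,9] 'a' = {S,T1}  orig:{S}
  T[10,10] 'b' = {B,S,T0}  orig:{B,S}
  T[0,1] 'ba' = {S}
  T[1,2] 'aa' = {B,S}
  T[2,3] 'ad' = ∅
  T[3,4] 'dd' = {S}
  T[4,5] 'da' = ∅
  T[5,6] 'ad' = ∅
  T[6,7] 'db' = ∅
  T[7,8] 'bb' = {B,S}
  T[8,9] 'ba' = {S}
  T[9,10] 'ab' = {B,S}
  T[0,2] 'baa' = {S}
  T[1,3] 'aad' = ∅
  T[2,4] 'add' = {S}
  T[3,5] 'dda' = {S}
  T[4,6] 'dad' = ∅
  T[5,7] 'adb' = ∅
  T[6,8] 'dbb' = ∅
  T[7,9] 'bba' = {S}
  T[8,10] 'bab' = {B,S}
  T[0,3] 'baad' = ∅
  T[1,4] 'aadd' = {S}
  T[2,5] 'adda' = {S}
  T[3,6] 'ddad' = ∅
  T[4,7] 'dadb' = ∅
  T[5,8] 'adbb' = ∅
  T[6,9] 'dbba' = ∅
  T[7,10] 'bbab' = {B,S}
  T[0,4] 'baadd' = {S}
  T[1,5] 'aadda' = {S}
  T[2,6] 'addad' = ∅
  T[3,7] 'ddadb' = ∅
  T[4,8] 'dadbb' = ∅
  T[5,9] 'adbba' = ∅
  T[6,10] 'dbbab' = ∅
  T[0,5] 'baadda' = {S}
  T[1,6] 'aaddad' = ∅
  T[2,7] 'addadb' = ∅
  T[3,8] 'ddadbb' = ∅
  T[4,9] 'dadbba' = ∅
  T[5,10] 'adbbab' = ∅
  T[0,6] 'baaddad' = ∅
  T[1,7] 'aaddadb' = ∅
  T[2,8] 'addadbb' = ∅
  T[3,9] 'ddadbba' = ∅
  T[4,10] 'dadbbab' = ∅
  T[0,7] 'baaddadb' = ∅
  T[1,8] 'aaddadbb' = ∅
  T[2,9] 'addadbba' = ∅
  T[3,10] 'ddadbbab' = ∅
  T[0,8] 'baaddadbb' = ∅
  T[1,9] 'aaddadbba' = ∅
  T[2,10] 'addadbbab' = ∅
  T[0,9] 'baaddadbba' = ∅
  T[1,10] 'aaddadbbab' = ∅
  T[0,10] 'baaddadbbab' = ∅

S ∉ T[0,10] ⇒ NO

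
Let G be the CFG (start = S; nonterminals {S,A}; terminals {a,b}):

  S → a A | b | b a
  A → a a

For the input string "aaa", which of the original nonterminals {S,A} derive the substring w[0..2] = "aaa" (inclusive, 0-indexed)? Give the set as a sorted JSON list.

CNF form of G:
  S -> T0 A | T1 T0 | b
  A -> T0 T0
  T0 -> a
  T1 -> b

CYK table (by increasing span) — only the sub-triangle for w[0..2]:
  cell(0,0) a: {T0}  orig:{}
  cell(1,1) a: {T0}  orig:{}
  cell(2,2) a: {T0}  orig:{}
  cell(0,1) aa: {A}
  cell(1,2) aa: {A}
  cell(0,2) aaa: {S}

Original NTs in T[0,2] deriving "aaa": ["S"]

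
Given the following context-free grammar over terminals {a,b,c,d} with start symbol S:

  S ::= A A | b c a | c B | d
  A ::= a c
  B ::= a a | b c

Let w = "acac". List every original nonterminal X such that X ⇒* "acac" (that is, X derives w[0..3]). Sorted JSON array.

Convert to CNF:
  S -> A A | T1 B | T2 X3 | d
  A -> T0 T1
  B -> T0 T0 | T2 T1
  T0 -> a
  T1 -> c
  T2 -> b
  X3 -> T1 T0

CYK fill (cells [i..j] with 0 ≤ i ≤ j ≤ 3 only):
  [0..0]={T0}  "a"  orig:{}
  [1..1]={T1}  "c"  orig:{}
  [2..2]={T0}  "a"  orig:{}
  [3..3]={T1}  "c"  orig:{}
  [0..1]={A}  "ac"
  [1..2]={X3}  "ca"  orig:{}
  [2..3]={A}  "ac"
  [0..2]=∅  "aca"
  [1..3]=∅  "cac"
  [0..3]={S}  "acac"

Original NTs in T[0,3] deriving "acac": ["S"]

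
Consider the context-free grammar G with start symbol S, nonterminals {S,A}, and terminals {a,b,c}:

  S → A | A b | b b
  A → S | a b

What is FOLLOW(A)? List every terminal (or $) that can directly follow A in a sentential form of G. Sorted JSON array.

Compute FIRST by fixpoint:
pass 1:
  A via A→a b: +{a}
  S via S→A: +{a}
  S via S→b b: +{b}
  S: {a,b}  A: {a}
pass 2:
  A via A→S: +{b}
  S: {a,b}  A: {a,b}
pass 3: (no change)
  S: {a,b}  A: {a,b}

FOLLOW iteration:
FOLLOW(S) := {$}
[1]
  S→A: FOLLOW(A) ⊇ FOLLOW(S) ⊇ {$}; new: +{$}
  S→A b: FOLLOW(A) ⊇ FIRST(b) = {b}; new: +{b}
  FOLLOW(S)={$}  FOLLOW(A)={$,b}
[2]
  A→S: FOLLOW(S) ⊇ FOLLOW(A) ⊇ {$,b}; new: +{b}
  FOLLOW(S)={$,b}  FOLLOW(A)={$,b}
[3] (stable)
  FOLLOW(S)={$,b}  FOLLOW(A)={$,b}

FOLLOW(A) = ["$", "b"]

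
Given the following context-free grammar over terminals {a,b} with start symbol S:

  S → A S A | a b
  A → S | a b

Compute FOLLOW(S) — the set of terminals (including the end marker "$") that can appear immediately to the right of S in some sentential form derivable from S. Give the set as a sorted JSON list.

FIRST iteration:
iter 1:
  A via A→a b: +{a}
  S via S→A S A: +{a}
  S: {a}  A: {a}
iter 2: (stable)
  S: {a}  A: {a}

Compute FOLLOW by fixpoint:
initialize: $ ∈ FOLLOW(S)
pass 1:
  S→A S A: FOLLOW(A) ⊇ FIRST(S) = {a}; new: +{a}
  S→A S A: FOLLOW(S) ⊇ FIRST(A) = {a}; new: +{a}
  S→A S A: FOLLOW(A) ⊇ FOLLOW(S) ⊇ {$,a}; new: +{$}
  S: {$,a}  A: {$,a}
pass 2: (no change)
  S: {$,a}  A: {$,a}

FOLLOW(S) = ["$", "a"]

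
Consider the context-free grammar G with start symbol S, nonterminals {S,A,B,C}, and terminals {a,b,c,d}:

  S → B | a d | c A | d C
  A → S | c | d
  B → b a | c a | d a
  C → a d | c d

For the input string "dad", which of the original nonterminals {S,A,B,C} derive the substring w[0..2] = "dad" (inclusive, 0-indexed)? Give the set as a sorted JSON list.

Convert to CNF:
  S -> T0 T1 | T1 C | T1 T0 | T2 T0 | T3 A | T3 T0
  A -> T0 T1 | T1 C | T1 T0 | T2 T0 | T3 A | T3 T0 | c | d
  B -> T1 T0 | T2 T0 | T3 T0
  C -> T0 T1 | T3 T1
  T0 -> a
  T1 -> d
  T2 -> b
  T3 -> c

Fill CYK table bottom-up (cells [i..j] with 0 ≤ i ≤ j ≤ 2 only):
  T[0,0] 'd' = {A,T1}  orig:{A}
  T[1,1] 'a' = {T0}  orig:{}
  T[2,2] 'd' = {A,T1}  orig:{A}
  T[0,1] 'da' = {A,B,S}
  T[1,2] 'ad' = {A,C,S}
  T[0,2] 'dad' = {A,S}

Original NTs in T[0,2] deriving "dad": ["A", "S"]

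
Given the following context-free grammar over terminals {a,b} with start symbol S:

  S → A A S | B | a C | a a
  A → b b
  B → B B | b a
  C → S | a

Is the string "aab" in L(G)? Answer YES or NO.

Convert to CNF:
  S -> A X3 | B B | T0 T1 | T1 C | T1 T1
  A -> T0 T0
  B -> B B | T0 T1
  C -> A X2 | B B | T0 T1 | T1 C | T1 T1 | a
  T0 -> b
  T1 -> a
  X2 -> A S
  X3 -> A S

CYK fill:
  [0..0]={C,T1}  "a"  orig:{C}
  [1..1]={C,T1}  "a"  orig:{C}
  [2..2]={T0}  "b"  orig:{}
  [0..1]={C,S}  "aa"
  [1..2]=∅  "ab"
  [0..2]=∅  "aab"

S ∉ T[0,2] ⇒ NO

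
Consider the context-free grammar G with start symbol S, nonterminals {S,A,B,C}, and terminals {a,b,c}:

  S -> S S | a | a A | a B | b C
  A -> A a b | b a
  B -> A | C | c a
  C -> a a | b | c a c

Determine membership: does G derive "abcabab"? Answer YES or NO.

CNF form of G:
  S -> S S | T0 A | T0 B | T1 C | a
  A -> A X3 | T1 T0
  B -> A X4 | T0 T0 | T1 T0 | T2 T0 | T2 X5 | b
  C -> T0 T0 | T2 X6 | b
  T0 -> a
  T1 -> b
  T2 -> c
  X3 -> T0 T1
  X4 -> T0 T1
  X5 -> T0 T2
  X6 -> T0 T2

CYK fill:
  cell(0,0) a: {S,T0}  orig:{S}
  cell(1,1) b: {B,C,T1}  orig:{B,C}
  cell(2,2) c: {T2}  orig:{}
  cell(3,3) a: {S,T0}  orig:{S}
  cell(4,4) b: {B,C,T1}  orig:{B,C}
  cell(5,5) a: {S,T0}  orig:{S}
  cell(6,6) b: {B,C,T1}  orig:{B,C}
  cell(0,1) ab: {S,X3,X4}  orig:{S}
  cell(1,2) bc: ∅
  cell(2,3) ca: {B}
  cell(3,4) ab: {S,X3,X4}  orig:{S}
  cell(4,5) ba: {A,B}
  cell(5,6) ab: {S,X3,X4}  orig:{S}
  cell(0,2) abc: ∅
  cell(1,3) bca: ∅
  cell(2,4) cab: ∅
  cell(3,5) aba: {S}
  cell(4,6) bab: ∅
  cell(0,3) abca: ∅
  cell(1,4) bcab: ∅
  cell(2,5) caba: ∅
  cell(3,6) abab: {S}
  cell(0,4) abcab: ∅
  cell(1,5) bcaba: ∅
  cell(2,6) cabab: ∅
  cell(0,5) abcaba: ∅
  cell(1,6) bcabab: ∅
  cell(0,6) abcabab: ∅

S ∉ T[0,6] ⇒ NO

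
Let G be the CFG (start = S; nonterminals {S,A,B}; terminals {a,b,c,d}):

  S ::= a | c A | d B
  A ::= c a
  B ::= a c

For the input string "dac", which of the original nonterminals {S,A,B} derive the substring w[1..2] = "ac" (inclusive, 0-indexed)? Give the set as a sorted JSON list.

Convert to CNF:
  S -> T0 A | T2 B | a
  A -> T0 T1
  B -> T1 T0
  T0 -> c
  T1 -> a
  T2 -> d

Fill CYK table bottom-up — only the sub-triangle for w[1..2]:
  T[1,1] 'a' = {S,T1}  orig:{S}
  T[2,2] 'c' = {T0}  orig:{}
  T[1,2] 'ac' = {B}

Original NTs in T[1,2] deriving "ac": ["B"]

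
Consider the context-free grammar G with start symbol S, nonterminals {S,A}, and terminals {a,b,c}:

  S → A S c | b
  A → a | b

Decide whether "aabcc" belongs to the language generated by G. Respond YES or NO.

CNF form of G:
  S -> A X1 | b
  A -> a | b
  T0 -> c
  X1 -> S T0

CYK table (by increasing span):
  T[0,0] 'a' = {A}
  T[1,1] 'a' = {A}
  T[2,2] 'b' = {A,S}
  T[3,3] 'c' = {T0}  orig:{}
  T[4,4] 'c' = {T0}  orig:{}
  T[0,1] 'aa' = ∅
  T[1,2] 'ab' = ∅
  T[2,3] 'bc' = {X1}  orig:{}
  T[3,4] 'cc' = ∅
  T[0,2] 'aab' = ∅
  T[1,3] 'abc' = {S}
  T[2,4] 'bcc' = ∅
  T[0,3] 'aabc' = ∅
  T[1,4] 'abcc' = {X1}  orig:{}
  T[0,4] 'aabcc' = {S}

S ∈ T[0,4] ⇒ YES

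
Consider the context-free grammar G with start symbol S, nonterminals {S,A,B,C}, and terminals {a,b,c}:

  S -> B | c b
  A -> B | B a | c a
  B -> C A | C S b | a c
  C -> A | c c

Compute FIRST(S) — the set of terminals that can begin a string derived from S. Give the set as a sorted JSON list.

FIRST sets, iterate to fixpoint:
round 1:
  A via A→c a: +{c}
  B via B→a c: +{a}
  C via C→A: +{c}
  S via S→B: +{a}
  S via S→c b: +{c}
  S: {a,c}  A: {c}  B: {a}  C: {c}
round 2:
  A via A→B: +{a}
  B via B→C A: +{c}
  C via C→A: +{a}
  S: {a,c}  A: {a,c}  B: {a,c}  C: {a,c}
round 3: done
  S: {a,c}  A: {a,c}  B: {a,c}  C: {a,c}

FIRST(S) = ["a", "c"]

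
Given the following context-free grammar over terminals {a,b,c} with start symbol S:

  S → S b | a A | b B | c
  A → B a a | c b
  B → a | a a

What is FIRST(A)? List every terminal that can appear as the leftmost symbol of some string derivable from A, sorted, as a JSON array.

FIRST sets, iterate to fixpoint:
iter 1:
  A via A→c b: +{c}
  B via B→a: +{a}
  S via S→a A: +{a}
  S via S→b B: +{b}
  S via S→c: +{c}
  S: {a,b,c}  A: {c}  B: {a}
iter 2:
  A via A→B a a: +{a}
  S: {a,b,c}  A: {a,c}  B: {a}
iter 3: done
  S: {a,b,c}  A: {a,c}  B: {a}

FIRST(A) = ["a", "c"]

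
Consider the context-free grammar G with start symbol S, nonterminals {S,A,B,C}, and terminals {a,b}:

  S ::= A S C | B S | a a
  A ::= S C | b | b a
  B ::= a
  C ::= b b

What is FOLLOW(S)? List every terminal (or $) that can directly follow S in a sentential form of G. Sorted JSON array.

FIRST sets, iterate to fixpoint:
round 1:
  A via A→b: +{b}
  B via B→a: +{a}
  C via C→b b: +{b}
  S via S→A S C: +{b}
  S via S→B S: +{a}
  FIRST[S]={a,b}  FIRST[A]={b}  FIRST[B]={a}  FIRST[C]={b}
round 2:
  A via A→S C: +{a}
  FIRST[S]={a,b}  FIRST[A]={a,b}  FIRST[B]={a}  FIRST[C]={b}
round 3: done
  FIRST[S]={a,b}  FIRST[A]={a,b}  FIRST[B]={a}  FIRST[C]={b}

FOLLOW iteration:
FOLLOW(S) := {$}
[1]
  A→S C: FOLLOW(S) ⊇ FIRST(C) = {b}; new: +{b}
  S→A S C: FOLLOW(A) ⊇ FIRST(S) = {a,b}; new: +{a,b}
  S→A S C: FOLLOW(C) ⊇ FOLLOW(S) ⊇ {$,b}; new: +{$,b}
  S→B S: FOLLOW(B) ⊇ FIRST(S) = {a,b}; new: +{a,b}
  S: {$,b}  A: {a,b}  B: {a,b}  C: {$,b}
[2]
  A→S C: FOLLOW(C) ⊇ FOLLOW(A) ⊇ {a,b}; new: +{a}
  S: {$,b}  A: {a,b}  B: {a,b}  C: {$,a,b}
[3] done
  S: {$,b}  A: {a,b}  B: {a,b}  C: {$,a,b}

FOLLOW(S) = ["$", "b"]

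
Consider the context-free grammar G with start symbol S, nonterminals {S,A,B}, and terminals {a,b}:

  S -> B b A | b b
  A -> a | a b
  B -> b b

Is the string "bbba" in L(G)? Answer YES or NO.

Convert to CNF:
  S -> B X2 | T1 T1
  A -> T0 T1 | a
  B -> T1 T1
  T0 -> a
  T1 -> b
  X2 -> T1 A

Fill CYK table bottom-up:
  T[0,0] 'b' = {T1}  orig:{}
  T[1,1] 'b' = {T1}  orig:{}
  T[2,2] 'b' = {T1}  orig:{}
  T[3,3] 'a' = {A,T0}  orig:{A}
  T[0,1] 'bb' = {B,S}
  T[1,2] 'bb' = {B,S}
  T[2,3] 'ba' = {X2}  orig:{}
  T[0,2] 'bbb' = ∅
  T[1,3] 'bba' = ∅
  T[0,3] 'bbba' = {S}

S ∈ T[0,3] ⇒ YES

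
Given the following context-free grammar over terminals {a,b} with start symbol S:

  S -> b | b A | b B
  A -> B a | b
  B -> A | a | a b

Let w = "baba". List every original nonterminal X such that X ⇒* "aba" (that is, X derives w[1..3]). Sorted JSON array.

CNF form of G:
  S -> T1 A | T1 B | b
  A -> B T0 | b
  B -> B T0 | T0 T1 | a | b
  T0 -> a
  T1 -> b

CYK fill, restricted to cells inside w[1..3]:
  T[1,1] 'a' = {B,T0}  orig:{B}
  T[2,2] 'b' = {A,B,S,T1}  orig:{A,B,S}
  T[3,3] 'a' = {B,T0}  orig:{B}
  T[1,2] 'ab' = {B}
  T[2,3] 'ba' = {A,B,S}
  T[1,3] 'aba' = {A,B}

Original NTs in T[1,3] deriving "aba": ["A", "B"]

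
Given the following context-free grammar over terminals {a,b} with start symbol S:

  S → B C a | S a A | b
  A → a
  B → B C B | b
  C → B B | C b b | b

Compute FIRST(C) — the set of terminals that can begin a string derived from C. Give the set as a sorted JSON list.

Compute FIRST by fixpoint:
pass 1:
  A via A→a: +{a}
  B via B→b: +{b}
  C via C→B B: +{b}
  S via S→B C a: +{b}
  FIRST[S]={b}  FIRST[A]={a}  FIRST[B]={b}  FIRST[C]={b}
pass 2: — fixpoint
  FIRST[S]={b}  FIRST[A]={a}  FIRST[B]={b}  FIRST[C]={b}

FIRST(C) = ["b"]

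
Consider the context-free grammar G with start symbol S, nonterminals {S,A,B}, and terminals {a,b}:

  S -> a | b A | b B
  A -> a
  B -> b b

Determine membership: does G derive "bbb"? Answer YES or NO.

Convert to CNF:
  S -> T0 A | T0 B | a
  A -> a
  B -> T0 T0
  T0 -> b

CYK table (by increasing span):
  cell(0,0) b: {T0}  orig:{}
  cell(1,1) b: {T0}  orig:{}
  cell(2,2) b: {T0}  orig:{}
  cell(0,1) bb: {B}
  cell(1,2) bb: {B}
  cell(0,2) bbb: {S}

S ∈ T[0,2] ⇒ YES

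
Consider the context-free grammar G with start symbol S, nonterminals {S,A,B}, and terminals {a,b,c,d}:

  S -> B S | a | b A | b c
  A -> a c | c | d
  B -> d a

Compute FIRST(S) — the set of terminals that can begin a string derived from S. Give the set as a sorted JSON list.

Compute FIRST by fixpoint:
pass 1:
  A via A→a c: +{a}
  A via A→c: +{c}
  A via A→d: +{d}
  B via B→d a: +{d}
  S via S→B S: +{d}
  S via S→a: +{a}
  S via S→b A: +{b}
  FIRST(S)={a,b,d}  FIRST(A)={a,c,d}  FIRST(B)={d}
pass 2: — fixpoint
  FIRST(S)={a,b,d}  FIRST(A)={a,c,d}  FIRST(B)={d}

FIRST(S) = ["a", "b", "d"]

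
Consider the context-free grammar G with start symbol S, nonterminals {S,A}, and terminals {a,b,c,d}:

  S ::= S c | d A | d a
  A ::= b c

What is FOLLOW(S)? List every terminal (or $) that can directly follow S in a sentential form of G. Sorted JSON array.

FIRST sets, iterate to fixpoint:
pass 1:
  A via A→b c: +{b}
  S via S→d A: +{d}
  FIRST(S)={d}  FIRST(A)={b}
pass 2: (no change)
  FIRST(S)={d}  FIRST(A)={b}

FOLLOW iteration:
initialize: $ ∈ FOLLOW(S)
round 1:
  S→S c: FOLLOW(S) ⊇ FIRST(c) = {c}; new: +{c}
  S→d A: FOLLOW(A) ⊇ FOLLOW(S) ⊇ {$,c}; new: +{$,c}
  S: {$,c}  A: {$,c}
round 2: done
  S: {$,c}  A: {$,c}

FOLLOW(S) = ["$", "c"]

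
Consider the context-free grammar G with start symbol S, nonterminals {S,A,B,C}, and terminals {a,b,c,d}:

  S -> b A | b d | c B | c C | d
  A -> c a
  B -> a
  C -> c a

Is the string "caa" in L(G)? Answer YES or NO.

Convert to CNF:
  S -> T0 B | T0 C | T2 A | T2 T3 | d
  A -> T0 T1
  B -> a
  C -> T0 T1
  T0 -> c
  T1 -> a
  T2 -> b
  T3 -> d

CYK table (by increasing span):
  [0..0]={T0}  "c"  orig:{}
  [1..1]={B,T1}  "a"  orig:{B}
  [2..2]={B,T1}  "a"  orig:{B}
  [0..1]={A,C,S}  "ca"
  [1..2]=∅  "aa"
  [0..2]=∅  "caa"

S ∉ T[0,2] ⇒ NO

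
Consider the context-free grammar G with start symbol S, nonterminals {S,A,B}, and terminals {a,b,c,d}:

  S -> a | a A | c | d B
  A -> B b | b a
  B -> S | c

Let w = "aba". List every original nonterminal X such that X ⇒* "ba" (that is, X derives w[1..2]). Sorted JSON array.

Convert to CNF:
  S -> T1 A | T2 B | a | c
  A -> B T0 | T0 T1
  B -> T1 A | T2 B | a | c
  T0 -> b
  T1 -> a
  T2 -> d

CYK fill — only the sub-triangle for w[1..2]:
  [1..1]={T0}  "b"  orig:{}
  [2..2]={B,S,T1}  "a"  orig:{B,S}
  [1..2]={A}  "ba"

Original NTs in T[1,2] deriving "ba": ["A"]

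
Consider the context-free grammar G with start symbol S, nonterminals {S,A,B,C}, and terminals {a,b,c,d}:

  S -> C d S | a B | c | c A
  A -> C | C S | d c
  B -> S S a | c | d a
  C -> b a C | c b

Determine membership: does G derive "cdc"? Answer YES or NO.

CNF form of G:
  S -> C X7 | T1 B | T2 A | c
  A -> C S | T0 X4 | T2 T0 | T3 T2
  B -> S X5 | T3 T1 | c
  C -> T0 X6 | T2 T0
  T0 -> b
  T1 -> a
  T2 -> c
  T3 -> d
  X4 -> T1 C
  X5 -> S T1
  X6 -> T1 C
  X7 -> T3 S

Fill CYK table bottom-up:
  [0..0]={B,S,T2}  "c"  orig:{B,S}
  [1..1]={T3}  "d"  orig:{}
  [2..2]={B,S,T2}  "c"  orig:{B,S}
  [0..1]=∅  "cd"
  [1..2]={A,X7}  "dc"  orig:{A}
  [0..2]={S}  "cdc"

S ∈ T[0,2] ⇒ YES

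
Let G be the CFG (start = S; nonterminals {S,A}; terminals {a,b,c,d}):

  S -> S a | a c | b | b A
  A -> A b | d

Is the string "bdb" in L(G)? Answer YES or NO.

Convert to CNF:
  S -> S T1 | T0 A | T1 T2 | b
  A -> A T0 | d
  T0 -> b
  T1 -> a
  T2 -> c

CYK fill:
  [0..0]={S,T0}  "b"  orig:{S}
  [1..1]={A}  "d"
  [2..2]={S,T0}  "b"  orig:{S}
  [0..1]={S}  "bd"
  [1..2]={A}  "db"
  [0..2]={S}  "bdb"

S ∈ T[0,2] ⇒ YES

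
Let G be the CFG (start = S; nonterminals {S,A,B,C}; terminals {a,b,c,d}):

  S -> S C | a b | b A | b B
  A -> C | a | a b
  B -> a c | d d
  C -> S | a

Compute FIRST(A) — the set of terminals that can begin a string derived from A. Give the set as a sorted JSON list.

Compute FIRST by fixpoint:
pass 1:
  A via A→a: +{a}
  B via B→a c: +{a}
  B via B→d d: +{d}
  C via C→a: +{a}
  S via S→a b: +{a}
  S via S→b A: +{b}
  FIRST(S)={a,b}  FIRST(A)={a}  FIRST(B)={a,d}  FIRST(C)={a}
pass 2:
  C via C→S: +{b}
  FIRST(S)={a,b}  FIRST(A)={a}  FIRST(B)={a,d}  FIRST(C)={a,b}
pass 3:
  A via A→C: +{b}
  FIRST(S)={a,b}  FIRST(A)={a,b}  FIRST(B)={a,d}  FIRST(C)={a,b}
pass 4: done
  FIRST(S)={a,b}  FIRST(A)={a,b}  FIRST(B)={a,d}  FIRST(C)={a,b}

FIRST(A) = ["a", "b"]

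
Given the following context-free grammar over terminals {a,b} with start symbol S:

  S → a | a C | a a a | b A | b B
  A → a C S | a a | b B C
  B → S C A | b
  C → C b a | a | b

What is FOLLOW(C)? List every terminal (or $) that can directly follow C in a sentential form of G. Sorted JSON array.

FIRST iteration:
iter 1:
  A via A→a C S: +{a}
  A via A→b B C: +{b}
  B via B→b: +{b}
  C via C→a: +{a}
  C via C→b: +{b}
  S via S→a: +{a}
  S via S→b A: +{b}
  FIRST(S)={a,b}  FIRST(A)={a,b}  FIRST(B)={b}  FIRST(C)={a,b}
iter 2:
  B via B→S C A: +{a}
  FIRST(S)={a,b}  FIRST(A)={a,b}  FIRST(B)={a,b}  FIRST(C)={a,b}
iter 3: (no change)
  FIRST(S)={a,b}  FIRST(A)={a,b}  FIRST(B)={a,b}  FIRST(C)={a,b}

Compute FOLLOW by fixpoint:
initialize: $ ∈ FOLLOW(S)
round 1:
  A→a C S: FOLLOW(C) ⊇ FIRST(S) = {a,b}; new: +{a,b}
  A→b B C: FOLLOW(B) ⊇ FIRST(C) = {a,b}; new: +{a,b}
  B→S C A: FOLLOW(S) ⊇ FIRST(C) = {a,b}; new: +{a,b}
  B→S C A: FOLLOW(A) ⊇ FOLLOW(B) ⊇ {a,b}; new: +{a,b}
  S→a C: FOLLOW(C) ⊇ FOLLOW(S) ⊇ {$,a,b}; new: +{$}
  S→b A: FOLLOW(A) ⊇ FOLLOW(S) ⊇ {$,a,b}; new: +{$}
  S→b B: FOLLOW(B) ⊇ FOLLOW(S) ⊇ {$,a,b}; new: +{$}
  S: {$,a,b}  A: {$,a,b}  B: {$,a,b}  C: {$,a,b}
round 2: (no change)
  S: {$,a,b}  A: {$,a,b}  B: {$,a,b}  C: {$,a,b}

FOLLOW(C) = ["$", "a", "b"]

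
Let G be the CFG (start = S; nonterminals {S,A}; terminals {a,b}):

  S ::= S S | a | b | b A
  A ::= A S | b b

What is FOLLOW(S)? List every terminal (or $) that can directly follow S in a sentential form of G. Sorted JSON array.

Compute FIRST by fixpoint:
round 1:
  A via A→b b: +{b}
  S via S→a: +{a}
  S via S→b: +{b}
  FIRST(S)={a,b}  FIRST(A)={b}
round 2: done
  FIRST(S)={a,b}  FIRST(A)={b}

FOLLOW sets:
FOLLOW(S) := {$}
pass 1:
  A→A S: FOLLOW(A) ⊇ FIRST(S) = {a,b}; new: +{a,b}
  A→A S: FOLLOW(S) ⊇ FOLLOW(A) ⊇ {a,b}; new: +{a,b}
  S→b A: FOLLOW(A) ⊇ FOLLOW(S) ⊇ {$,a,b}; new: +{$}
  FOLLOW[S]={$,a,b}  FOLLOW[A]={$,a,b}
pass 2: done
  FOLLOW[S]={$,a,b}  FOLLOW[A]={$,a,b}

FOLLOW(S) = ["$", "a", "b"]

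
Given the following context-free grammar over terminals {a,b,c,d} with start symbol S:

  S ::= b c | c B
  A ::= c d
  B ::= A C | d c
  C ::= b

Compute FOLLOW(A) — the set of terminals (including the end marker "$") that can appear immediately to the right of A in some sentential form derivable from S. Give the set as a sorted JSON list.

Compute FIRST by fixpoint:
[1]
  A via A→c d: +{c}
  B via B→A C: +{c}
  B via B→d c: +{d}
  C via C→b: +{b}
  S via S→b c: +{b}
  S via S→c B: +{c}
  FIRST(S)={b,c}  FIRST(A)={c}  FIRST(B)={c,d}  FIRST(C)={b}
[2] done
  FIRST(S)={b,c}  FIRST(A)={c}  FIRST(B)={c,d}  FIRST(C)={b}

Compute FOLLOW by fixpoint:
initialize: $ ∈ FOLLOW(S)
iter 1:
  B→A C: FOLLOW(A) ⊇ FIRST(C) = {b}; new: +{b}
  S→c B: FOLLOW(B) ⊇ FOLLOW(S) ⊇ {$}; new: +{$}
  S: {$}  A: {b}  B: {$}  C: {}
iter 2:
  B→A C: FOLLOW(C) ⊇ FOLLOW(B) ⊇ {$}; new: +{$}
  S: {$}  A: {b}  B: {$}  C: {$}
iter 3: (no change)
  S: {$}  A: {b}  B: {$}  C: {$}

FOLLOW(A) = ["b"]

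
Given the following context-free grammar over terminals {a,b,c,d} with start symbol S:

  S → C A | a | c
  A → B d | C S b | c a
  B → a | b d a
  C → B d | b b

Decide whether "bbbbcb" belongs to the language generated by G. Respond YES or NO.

CNF form of G:
  S -> C A | a | c
  A -> B T0 | C X4 | T2 T3
  B -> T1 X5 | a
  C -> B T0 | T1 T1
  T0 -> d
  T1 -> b
  T2 -> c
  T3 -> a
  X4 -> S T1
  X5 -> T0 T3

CYK table (by increasing span):
  [0..0]={T1}  "b"  orig:{}
  [1..1]={T1}  "b"  orig:{}
  [2..2]={T1}  "b"  orig:{}
  [3..3]={T1}  "b"  orig:{}
  [4..4]={S,T2}  "c"  orig:{S}
  [5..5]={T1}  "b"  orig:{}
  [0..1]={C}  "bb"
  [1..2]={C}  "bb"
  [2..3]={C}  "bb"
  [3..4]=∅  "bc"
  [4..5]={X4}  "cb"  orig:{}
  [0..2]=∅  "bbb"
  [1..3]=∅  "bbb"
  [2..4]=∅  "bbc"
  [3..5]=∅  "bcb"
  [0..3]=∅  "bbbb"
  [1..4]=∅  "bbbc"
  [2..5]={A}  "bbcb"
  [0..4]=∅  "bbbbc"
  [1..5]=∅  "bbbcb"
  [0..5]={S}  "bbbbcb"

S ∈ T[0,5] ⇒ YES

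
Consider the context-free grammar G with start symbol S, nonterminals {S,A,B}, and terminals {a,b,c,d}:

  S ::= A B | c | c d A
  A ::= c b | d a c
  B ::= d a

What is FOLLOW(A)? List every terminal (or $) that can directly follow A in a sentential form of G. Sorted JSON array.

Compute FIRST by fixpoint:
iter 1:
  A via A→c b: +{c}
  A via A→d a c: +{d}
  B via B→d a: +{d}
  S via S→A B: +{c,d}
  S: {c,d}  A: {c,d}  B: {d}
iter 2: done
  S: {c,d}  A: {c,d}  B: {d}

FOLLOW iteration:
FOLLOW(S) := {$}
iter 1:
  S→A B: FOLLOW(A) ⊇ FIRST(B) = {d}; new: +{d}
  S→A B: FOLLOW(B) ⊇ FOLLOW(S) ⊇ {$}; new: +{$}
  S→c d A: FOLLOW(A) ⊇ FOLLOW(S) ⊇ {$}; new: +{$}
  S: {$}  A: {$,d}  B: {$}
iter 2: (no change)
  S: {$}  A: {$,d}  B: {$}

FOLLOW(A) = ["$", "d"]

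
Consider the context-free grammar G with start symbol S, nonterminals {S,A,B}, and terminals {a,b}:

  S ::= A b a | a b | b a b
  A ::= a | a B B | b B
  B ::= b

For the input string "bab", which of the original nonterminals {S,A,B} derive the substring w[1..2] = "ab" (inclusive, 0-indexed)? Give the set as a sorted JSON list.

CNF form of G:
  S -> A X3 | T0 T1 | T1 X4
  A -> T0 X2 | T1 B | a
  B -> b
  T0 -> a
  T1 -> b
  X2 -> B B
  X3 -> T1 T0
  X4 -> T0 T1

CYK table (by increasing span), restricted to cells inside w[1..2]:
  [1..1]={A,T0}  "a"  orig:{A}
  [2..2]={B,T1}  "b"  orig:{B}
  [1..2]={S,X4}  "ab"  orig:{S}

Original NTs in T[1,2] deriving "ab": ["S"]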